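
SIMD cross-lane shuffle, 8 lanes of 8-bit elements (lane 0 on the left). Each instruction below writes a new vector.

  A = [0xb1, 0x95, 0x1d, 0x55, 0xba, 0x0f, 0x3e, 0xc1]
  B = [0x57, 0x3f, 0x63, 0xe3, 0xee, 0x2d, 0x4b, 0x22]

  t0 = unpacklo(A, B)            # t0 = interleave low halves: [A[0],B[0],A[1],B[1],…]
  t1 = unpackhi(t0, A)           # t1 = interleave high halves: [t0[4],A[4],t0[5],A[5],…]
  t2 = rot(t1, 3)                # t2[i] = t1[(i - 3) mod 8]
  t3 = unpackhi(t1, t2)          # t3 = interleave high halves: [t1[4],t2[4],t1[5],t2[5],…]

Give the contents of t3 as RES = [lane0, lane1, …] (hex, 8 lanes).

→ t0 |b1|57|95|3f|1d|63|55|e3|
→ t1 |1d|ba|63|0f|55|3e|e3|c1|
→ t2 |3e|e3|c1|1d|ba|63|0f|55|
→ t3 |55|ba|3e|63|e3|0f|c1|55|

RES = [0x55, 0xba, 0x3e, 0x63, 0xe3, 0x0f, 0xc1, 0x55]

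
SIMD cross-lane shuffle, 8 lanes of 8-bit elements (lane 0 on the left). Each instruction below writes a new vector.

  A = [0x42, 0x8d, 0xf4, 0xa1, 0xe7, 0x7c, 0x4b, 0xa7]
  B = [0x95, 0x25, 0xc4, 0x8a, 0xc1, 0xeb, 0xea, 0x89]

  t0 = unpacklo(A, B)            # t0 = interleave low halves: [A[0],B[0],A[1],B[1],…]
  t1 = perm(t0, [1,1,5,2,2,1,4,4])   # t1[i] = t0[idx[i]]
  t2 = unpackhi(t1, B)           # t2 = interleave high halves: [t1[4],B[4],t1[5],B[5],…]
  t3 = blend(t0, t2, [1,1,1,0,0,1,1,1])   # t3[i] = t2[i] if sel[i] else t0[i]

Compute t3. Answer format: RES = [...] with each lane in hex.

RES = [ 0x8d  0xc1  0x95  0x25  0xf4  0xea  0xf4  0x89 ]

t0 = [0x42, 0x95, 0x8d, 0x25, 0xf4, 0xc4, 0xa1, 0x8a]
t1 = [0x95, 0x95, 0xc4, 0x8d, 0x8d, 0x95, 0xf4, 0xf4]
t2 = [0x8d, 0xc1, 0x95, 0xeb, 0xf4, 0xea, 0xf4, 0x89]
t3 = [0x8d, 0xc1, 0x95, 0x25, 0xf4, 0xea, 0xf4, 0x89]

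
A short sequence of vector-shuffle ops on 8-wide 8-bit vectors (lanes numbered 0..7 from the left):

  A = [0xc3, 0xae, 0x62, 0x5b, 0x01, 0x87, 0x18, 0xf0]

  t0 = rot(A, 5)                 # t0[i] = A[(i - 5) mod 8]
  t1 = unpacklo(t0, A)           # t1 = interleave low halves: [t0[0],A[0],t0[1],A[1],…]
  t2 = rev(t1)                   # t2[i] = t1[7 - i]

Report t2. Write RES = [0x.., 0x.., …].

t0 = [0x5b, 0x01, 0x87, 0x18, 0xf0, 0xc3, 0xae, 0x62]
t1 = [0x5b, 0xc3, 0x01, 0xae, 0x87, 0x62, 0x18, 0x5b]
t2 = [0x5b, 0x18, 0x62, 0x87, 0xae, 0x01, 0xc3, 0x5b]

RES = [ 0x5b  0x18  0x62  0x87  0xae  0x01  0xc3  0x5b ]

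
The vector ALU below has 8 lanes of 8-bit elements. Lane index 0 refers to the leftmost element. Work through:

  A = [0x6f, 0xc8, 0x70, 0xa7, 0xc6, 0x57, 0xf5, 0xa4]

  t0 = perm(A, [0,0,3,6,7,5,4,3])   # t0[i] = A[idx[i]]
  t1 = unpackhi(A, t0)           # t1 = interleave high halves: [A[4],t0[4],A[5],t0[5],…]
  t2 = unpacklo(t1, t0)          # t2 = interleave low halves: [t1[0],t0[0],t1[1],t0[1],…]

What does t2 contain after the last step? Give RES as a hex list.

RES = [ 0xc6  0x6f  0xa4  0x6f  0x57  0xa7  0x57  0xf5 ]

  t0: 6f 6f a7 f5 a4 57 c6 a7
  t1: c6 a4 57 57 f5 c6 a4 a7
  t2: c6 6f a4 6f 57 a7 57 f5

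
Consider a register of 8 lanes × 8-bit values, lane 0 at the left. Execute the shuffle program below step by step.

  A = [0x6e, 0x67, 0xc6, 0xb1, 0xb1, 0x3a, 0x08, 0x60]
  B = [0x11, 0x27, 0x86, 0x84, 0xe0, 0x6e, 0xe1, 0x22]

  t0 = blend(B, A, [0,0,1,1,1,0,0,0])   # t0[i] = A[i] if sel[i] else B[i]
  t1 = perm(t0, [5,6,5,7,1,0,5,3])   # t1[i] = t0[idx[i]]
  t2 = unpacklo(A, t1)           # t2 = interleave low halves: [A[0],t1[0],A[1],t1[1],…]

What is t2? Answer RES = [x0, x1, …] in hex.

RES = [0x6e, 0x6e, 0x67, 0xe1, 0xc6, 0x6e, 0xb1, 0x22]

t0 = [0x11, 0x27, 0xc6, 0xb1, 0xb1, 0x6e, 0xe1, 0x22]
t1 = [0x6e, 0xe1, 0x6e, 0x22, 0x27, 0x11, 0x6e, 0xb1]
t2 = [0x6e, 0x6e, 0x67, 0xe1, 0xc6, 0x6e, 0xb1, 0x22]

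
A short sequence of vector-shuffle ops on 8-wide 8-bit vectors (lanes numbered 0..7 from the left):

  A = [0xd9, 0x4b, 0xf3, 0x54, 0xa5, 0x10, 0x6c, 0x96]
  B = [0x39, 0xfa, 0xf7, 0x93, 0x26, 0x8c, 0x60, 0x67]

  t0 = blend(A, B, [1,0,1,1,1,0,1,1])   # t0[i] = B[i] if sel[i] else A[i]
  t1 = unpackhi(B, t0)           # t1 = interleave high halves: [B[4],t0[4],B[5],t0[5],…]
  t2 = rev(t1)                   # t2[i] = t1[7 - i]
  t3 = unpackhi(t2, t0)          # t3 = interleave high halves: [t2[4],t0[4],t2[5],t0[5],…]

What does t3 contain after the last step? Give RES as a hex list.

RES = [0x10, 0x26, 0x8c, 0x10, 0x26, 0x60, 0x26, 0x67]

→ t0 |39|4b|f7|93|26|10|60|67|
→ t1 |26|26|8c|10|60|60|67|67|
→ t2 |67|67|60|60|10|8c|26|26|
→ t3 |10|26|8c|10|26|60|26|67|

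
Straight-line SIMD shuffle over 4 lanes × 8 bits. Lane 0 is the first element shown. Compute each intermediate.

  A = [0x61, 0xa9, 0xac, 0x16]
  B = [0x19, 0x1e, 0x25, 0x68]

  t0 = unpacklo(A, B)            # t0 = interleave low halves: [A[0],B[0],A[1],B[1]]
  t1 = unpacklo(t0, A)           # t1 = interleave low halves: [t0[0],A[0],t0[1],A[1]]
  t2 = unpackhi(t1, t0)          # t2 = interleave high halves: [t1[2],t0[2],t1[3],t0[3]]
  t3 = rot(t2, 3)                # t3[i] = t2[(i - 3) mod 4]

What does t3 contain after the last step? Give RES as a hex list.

  t0: 61 19 a9 1e
  t1: 61 61 19 a9
  t2: 19 a9 a9 1e
  t3: a9 a9 1e 19

RES = [ 0xa9  0xa9  0x1e  0x19 ]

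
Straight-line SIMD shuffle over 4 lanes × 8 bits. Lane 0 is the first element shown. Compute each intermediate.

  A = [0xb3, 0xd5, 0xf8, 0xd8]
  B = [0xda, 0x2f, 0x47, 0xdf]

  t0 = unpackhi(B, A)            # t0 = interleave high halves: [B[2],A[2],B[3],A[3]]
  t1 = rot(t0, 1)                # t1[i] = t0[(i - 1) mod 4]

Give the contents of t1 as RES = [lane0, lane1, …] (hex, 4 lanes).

→ t0 |47|f8|df|d8|
→ t1 |d8|47|f8|df|

RES = [0xd8, 0x47, 0xf8, 0xdf]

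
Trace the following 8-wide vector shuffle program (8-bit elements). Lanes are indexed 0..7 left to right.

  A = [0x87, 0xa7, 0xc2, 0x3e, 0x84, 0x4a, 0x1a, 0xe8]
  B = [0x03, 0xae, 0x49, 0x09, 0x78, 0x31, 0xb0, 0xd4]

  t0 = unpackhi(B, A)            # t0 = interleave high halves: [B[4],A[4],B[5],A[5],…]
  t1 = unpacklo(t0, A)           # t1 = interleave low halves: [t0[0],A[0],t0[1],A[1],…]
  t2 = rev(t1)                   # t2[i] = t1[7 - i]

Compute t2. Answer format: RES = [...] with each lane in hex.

→ t0 |78|84|31|4a|b0|1a|d4|e8|
→ t1 |78|87|84|a7|31|c2|4a|3e|
→ t2 |3e|4a|c2|31|a7|84|87|78|

RES = [ 0x3e  0x4a  0xc2  0x31  0xa7  0x84  0x87  0x78 ]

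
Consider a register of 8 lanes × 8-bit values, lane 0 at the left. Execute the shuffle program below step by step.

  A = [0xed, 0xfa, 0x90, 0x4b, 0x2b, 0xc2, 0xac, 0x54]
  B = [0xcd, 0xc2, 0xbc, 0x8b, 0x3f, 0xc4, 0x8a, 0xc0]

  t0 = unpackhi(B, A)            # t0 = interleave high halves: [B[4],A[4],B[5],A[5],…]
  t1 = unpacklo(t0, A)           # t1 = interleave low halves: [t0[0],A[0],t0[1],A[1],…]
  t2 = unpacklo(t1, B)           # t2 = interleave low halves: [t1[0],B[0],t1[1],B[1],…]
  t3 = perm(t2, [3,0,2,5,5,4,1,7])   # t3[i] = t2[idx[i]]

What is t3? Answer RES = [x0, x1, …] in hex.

RES = [0xc2, 0x3f, 0xed, 0xbc, 0xbc, 0x2b, 0xcd, 0x8b]

  t0: 3f 2b c4 c2 8a ac c0 54
  t1: 3f ed 2b fa c4 90 c2 4b
  t2: 3f cd ed c2 2b bc fa 8b
  t3: c2 3f ed bc bc 2b cd 8b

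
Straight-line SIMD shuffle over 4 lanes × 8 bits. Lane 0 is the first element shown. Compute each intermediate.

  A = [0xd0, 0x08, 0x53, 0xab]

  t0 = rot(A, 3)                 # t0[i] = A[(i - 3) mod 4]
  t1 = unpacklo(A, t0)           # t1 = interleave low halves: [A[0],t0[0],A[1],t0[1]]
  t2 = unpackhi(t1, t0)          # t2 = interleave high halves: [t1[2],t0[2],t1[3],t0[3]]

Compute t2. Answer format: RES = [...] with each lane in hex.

  t0: 08 53 ab d0
  t1: d0 08 08 53
  t2: 08 ab 53 d0

RES = [0x08, 0xab, 0x53, 0xd0]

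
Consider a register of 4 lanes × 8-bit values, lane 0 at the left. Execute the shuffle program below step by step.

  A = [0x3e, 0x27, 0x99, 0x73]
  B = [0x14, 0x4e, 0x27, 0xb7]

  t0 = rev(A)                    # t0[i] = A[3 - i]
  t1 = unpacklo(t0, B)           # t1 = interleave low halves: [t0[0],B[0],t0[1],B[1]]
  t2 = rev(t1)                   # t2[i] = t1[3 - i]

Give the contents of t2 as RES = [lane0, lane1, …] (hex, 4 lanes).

RES = [0x4e, 0x99, 0x14, 0x73]

→ t0 |73|99|27|3e|
→ t1 |73|14|99|4e|
→ t2 |4e|99|14|73|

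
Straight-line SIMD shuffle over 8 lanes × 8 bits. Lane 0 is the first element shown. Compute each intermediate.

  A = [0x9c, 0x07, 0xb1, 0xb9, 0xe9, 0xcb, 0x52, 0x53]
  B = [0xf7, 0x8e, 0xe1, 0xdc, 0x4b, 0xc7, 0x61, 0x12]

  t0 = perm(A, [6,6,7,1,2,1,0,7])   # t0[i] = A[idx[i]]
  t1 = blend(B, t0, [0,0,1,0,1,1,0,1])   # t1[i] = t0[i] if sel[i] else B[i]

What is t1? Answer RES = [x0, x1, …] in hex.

  t0: 52 52 53 07 b1 07 9c 53
  t1: f7 8e 53 dc b1 07 61 53

RES = [0xf7, 0x8e, 0x53, 0xdc, 0xb1, 0x07, 0x61, 0x53]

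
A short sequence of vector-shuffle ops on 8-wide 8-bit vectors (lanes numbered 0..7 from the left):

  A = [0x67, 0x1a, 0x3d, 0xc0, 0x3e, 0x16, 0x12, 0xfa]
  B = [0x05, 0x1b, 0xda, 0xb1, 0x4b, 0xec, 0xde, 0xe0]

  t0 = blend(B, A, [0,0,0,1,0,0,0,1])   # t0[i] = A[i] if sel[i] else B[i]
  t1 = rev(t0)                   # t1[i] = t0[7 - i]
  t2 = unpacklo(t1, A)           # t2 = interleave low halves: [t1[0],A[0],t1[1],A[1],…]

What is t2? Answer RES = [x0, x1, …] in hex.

t0 = [0x05, 0x1b, 0xda, 0xc0, 0x4b, 0xec, 0xde, 0xfa]
t1 = [0xfa, 0xde, 0xec, 0x4b, 0xc0, 0xda, 0x1b, 0x05]
t2 = [0xfa, 0x67, 0xde, 0x1a, 0xec, 0x3d, 0x4b, 0xc0]

RES = [ 0xfa  0x67  0xde  0x1a  0xec  0x3d  0x4b  0xc0 ]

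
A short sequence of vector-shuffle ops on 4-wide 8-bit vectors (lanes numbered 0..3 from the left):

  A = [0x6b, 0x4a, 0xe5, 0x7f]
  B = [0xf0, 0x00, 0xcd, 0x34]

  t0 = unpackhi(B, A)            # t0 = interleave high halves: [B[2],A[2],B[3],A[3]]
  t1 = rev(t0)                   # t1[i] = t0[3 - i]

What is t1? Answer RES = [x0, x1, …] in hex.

RES = [ 0x7f  0x34  0xe5  0xcd ]

t0 = [0xcd, 0xe5, 0x34, 0x7f]
t1 = [0x7f, 0x34, 0xe5, 0xcd]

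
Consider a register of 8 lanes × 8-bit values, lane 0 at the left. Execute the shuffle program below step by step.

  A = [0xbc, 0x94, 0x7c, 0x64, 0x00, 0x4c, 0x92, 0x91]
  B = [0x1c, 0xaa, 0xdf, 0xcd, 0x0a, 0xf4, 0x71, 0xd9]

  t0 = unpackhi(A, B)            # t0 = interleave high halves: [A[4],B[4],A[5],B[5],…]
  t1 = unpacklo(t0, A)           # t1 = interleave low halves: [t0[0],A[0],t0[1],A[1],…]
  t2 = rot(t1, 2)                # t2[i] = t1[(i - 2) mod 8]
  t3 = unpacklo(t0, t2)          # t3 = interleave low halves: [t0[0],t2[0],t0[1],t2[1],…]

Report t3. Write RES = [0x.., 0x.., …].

  t0: 00 0a 4c f4 92 71 91 d9
  t1: 00 bc 0a 94 4c 7c f4 64
  t2: f4 64 00 bc 0a 94 4c 7c
  t3: 00 f4 0a 64 4c 00 f4 bc

RES = [ 0x00  0xf4  0x0a  0x64  0x4c  0x00  0xf4  0xbc ]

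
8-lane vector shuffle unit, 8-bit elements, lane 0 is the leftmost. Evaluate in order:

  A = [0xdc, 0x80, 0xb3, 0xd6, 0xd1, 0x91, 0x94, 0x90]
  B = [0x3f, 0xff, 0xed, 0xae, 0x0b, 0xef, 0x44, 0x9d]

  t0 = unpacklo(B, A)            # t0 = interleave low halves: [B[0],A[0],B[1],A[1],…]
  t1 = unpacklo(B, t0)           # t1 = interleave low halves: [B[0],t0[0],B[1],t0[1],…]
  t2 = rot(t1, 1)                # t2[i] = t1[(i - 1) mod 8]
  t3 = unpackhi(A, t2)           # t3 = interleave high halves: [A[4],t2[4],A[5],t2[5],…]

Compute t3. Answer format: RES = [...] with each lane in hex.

RES = [ 0xd1  0xdc  0x91  0xed  0x94  0xff  0x90  0xae ]

→ t0 |3f|dc|ff|80|ed|b3|ae|d6|
→ t1 |3f|3f|ff|dc|ed|ff|ae|80|
→ t2 |80|3f|3f|ff|dc|ed|ff|ae|
→ t3 |d1|dc|91|ed|94|ff|90|ae|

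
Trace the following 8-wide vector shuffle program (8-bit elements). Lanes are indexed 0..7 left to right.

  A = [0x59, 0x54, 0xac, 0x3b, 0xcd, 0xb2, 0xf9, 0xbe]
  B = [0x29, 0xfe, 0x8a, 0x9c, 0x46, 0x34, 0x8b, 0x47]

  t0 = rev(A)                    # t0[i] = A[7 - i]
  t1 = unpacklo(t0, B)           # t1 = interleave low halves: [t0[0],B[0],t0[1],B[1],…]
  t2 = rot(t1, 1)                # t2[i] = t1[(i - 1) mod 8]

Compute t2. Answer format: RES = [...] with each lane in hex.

  t0: be f9 b2 cd 3b ac 54 59
  t1: be 29 f9 fe b2 8a cd 9c
  t2: 9c be 29 f9 fe b2 8a cd

RES = [ 0x9c  0xbe  0x29  0xf9  0xfe  0xb2  0x8a  0xcd ]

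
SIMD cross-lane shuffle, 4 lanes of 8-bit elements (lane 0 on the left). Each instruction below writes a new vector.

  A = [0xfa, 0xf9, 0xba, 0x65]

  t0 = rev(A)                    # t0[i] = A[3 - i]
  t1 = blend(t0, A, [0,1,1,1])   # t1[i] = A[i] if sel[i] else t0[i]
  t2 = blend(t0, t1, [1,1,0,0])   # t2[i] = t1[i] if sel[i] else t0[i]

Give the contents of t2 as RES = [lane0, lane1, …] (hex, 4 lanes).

RES = [0x65, 0xf9, 0xf9, 0xfa]

  t0: 65 ba f9 fa
  t1: 65 f9 ba 65
  t2: 65 f9 f9 fa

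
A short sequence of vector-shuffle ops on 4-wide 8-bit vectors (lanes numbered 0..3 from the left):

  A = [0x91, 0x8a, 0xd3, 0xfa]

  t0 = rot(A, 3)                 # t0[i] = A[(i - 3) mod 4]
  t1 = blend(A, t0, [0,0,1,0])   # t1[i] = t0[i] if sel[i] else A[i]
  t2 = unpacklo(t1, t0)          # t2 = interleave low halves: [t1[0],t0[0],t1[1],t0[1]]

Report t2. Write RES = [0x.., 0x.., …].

RES = [ 0x91  0x8a  0x8a  0xd3 ]

  t0: 8a d3 fa 91
  t1: 91 8a fa fa
  t2: 91 8a 8a d3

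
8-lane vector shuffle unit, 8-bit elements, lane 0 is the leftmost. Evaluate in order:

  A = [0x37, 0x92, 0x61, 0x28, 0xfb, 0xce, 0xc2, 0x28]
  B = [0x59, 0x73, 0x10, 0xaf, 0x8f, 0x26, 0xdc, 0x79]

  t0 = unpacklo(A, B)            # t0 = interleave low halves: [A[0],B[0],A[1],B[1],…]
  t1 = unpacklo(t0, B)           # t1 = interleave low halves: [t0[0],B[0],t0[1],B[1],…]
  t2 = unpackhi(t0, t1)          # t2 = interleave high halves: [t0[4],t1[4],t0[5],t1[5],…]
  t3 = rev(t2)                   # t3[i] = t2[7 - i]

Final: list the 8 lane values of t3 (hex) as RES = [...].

RES = [ 0xaf  0xaf  0x73  0x28  0x10  0x10  0x92  0x61 ]

→ t0 |37|59|92|73|61|10|28|af|
→ t1 |37|59|59|73|92|10|73|af|
→ t2 |61|92|10|10|28|73|af|af|
→ t3 |af|af|73|28|10|10|92|61|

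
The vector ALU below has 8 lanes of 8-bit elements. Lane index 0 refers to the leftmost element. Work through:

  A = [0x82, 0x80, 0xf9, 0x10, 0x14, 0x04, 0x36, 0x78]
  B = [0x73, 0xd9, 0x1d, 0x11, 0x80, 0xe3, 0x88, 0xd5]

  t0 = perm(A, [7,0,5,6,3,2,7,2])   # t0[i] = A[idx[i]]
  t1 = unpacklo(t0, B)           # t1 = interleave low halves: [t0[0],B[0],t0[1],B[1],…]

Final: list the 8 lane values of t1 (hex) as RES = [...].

RES = [ 0x78  0x73  0x82  0xd9  0x04  0x1d  0x36  0x11 ]

→ t0 |78|82|04|36|10|f9|78|f9|
→ t1 |78|73|82|d9|04|1d|36|11|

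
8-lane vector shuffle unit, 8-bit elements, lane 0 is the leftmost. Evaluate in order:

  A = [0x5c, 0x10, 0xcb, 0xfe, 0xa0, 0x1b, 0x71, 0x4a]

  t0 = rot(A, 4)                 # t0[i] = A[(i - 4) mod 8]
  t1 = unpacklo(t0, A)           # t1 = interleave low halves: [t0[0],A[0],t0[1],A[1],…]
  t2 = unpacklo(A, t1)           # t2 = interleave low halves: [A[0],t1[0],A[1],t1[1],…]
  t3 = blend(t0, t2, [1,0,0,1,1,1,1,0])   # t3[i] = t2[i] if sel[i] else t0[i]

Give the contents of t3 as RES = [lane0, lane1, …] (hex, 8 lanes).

→ t0 |a0|1b|71|4a|5c|10|cb|fe|
→ t1 |a0|5c|1b|10|71|cb|4a|fe|
→ t2 |5c|a0|10|5c|cb|1b|fe|10|
→ t3 |5c|1b|71|5c|cb|1b|fe|fe|

RES = [0x5c, 0x1b, 0x71, 0x5c, 0xcb, 0x1b, 0xfe, 0xfe]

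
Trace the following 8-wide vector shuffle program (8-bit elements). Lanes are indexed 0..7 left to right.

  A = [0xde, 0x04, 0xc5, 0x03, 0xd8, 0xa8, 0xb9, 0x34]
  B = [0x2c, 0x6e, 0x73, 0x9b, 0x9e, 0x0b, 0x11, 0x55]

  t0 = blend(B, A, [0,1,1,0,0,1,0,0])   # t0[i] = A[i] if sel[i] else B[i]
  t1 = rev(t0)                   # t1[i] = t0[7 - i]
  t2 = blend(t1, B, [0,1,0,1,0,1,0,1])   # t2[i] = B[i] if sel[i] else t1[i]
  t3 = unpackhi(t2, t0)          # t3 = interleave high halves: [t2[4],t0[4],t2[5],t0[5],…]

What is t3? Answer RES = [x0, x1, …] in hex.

RES = [ 0x9b  0x9e  0x0b  0xa8  0x04  0x11  0x55  0x55 ]

t0 = [0x2c, 0x04, 0xc5, 0x9b, 0x9e, 0xa8, 0x11, 0x55]
t1 = [0x55, 0x11, 0xa8, 0x9e, 0x9b, 0xc5, 0x04, 0x2c]
t2 = [0x55, 0x6e, 0xa8, 0x9b, 0x9b, 0x0b, 0x04, 0x55]
t3 = [0x9b, 0x9e, 0x0b, 0xa8, 0x04, 0x11, 0x55, 0x55]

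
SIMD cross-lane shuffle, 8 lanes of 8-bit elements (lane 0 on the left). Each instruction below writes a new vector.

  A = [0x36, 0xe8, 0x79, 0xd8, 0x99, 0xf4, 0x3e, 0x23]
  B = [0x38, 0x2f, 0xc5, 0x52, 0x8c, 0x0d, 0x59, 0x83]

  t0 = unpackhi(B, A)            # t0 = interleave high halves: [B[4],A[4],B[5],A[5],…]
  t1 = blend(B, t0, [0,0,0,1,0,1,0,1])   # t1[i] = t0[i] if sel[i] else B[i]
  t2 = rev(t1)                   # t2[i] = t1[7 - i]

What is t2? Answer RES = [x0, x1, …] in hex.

  t0: 8c 99 0d f4 59 3e 83 23
  t1: 38 2f c5 f4 8c 3e 59 23
  t2: 23 59 3e 8c f4 c5 2f 38

RES = [0x23, 0x59, 0x3e, 0x8c, 0xf4, 0xc5, 0x2f, 0x38]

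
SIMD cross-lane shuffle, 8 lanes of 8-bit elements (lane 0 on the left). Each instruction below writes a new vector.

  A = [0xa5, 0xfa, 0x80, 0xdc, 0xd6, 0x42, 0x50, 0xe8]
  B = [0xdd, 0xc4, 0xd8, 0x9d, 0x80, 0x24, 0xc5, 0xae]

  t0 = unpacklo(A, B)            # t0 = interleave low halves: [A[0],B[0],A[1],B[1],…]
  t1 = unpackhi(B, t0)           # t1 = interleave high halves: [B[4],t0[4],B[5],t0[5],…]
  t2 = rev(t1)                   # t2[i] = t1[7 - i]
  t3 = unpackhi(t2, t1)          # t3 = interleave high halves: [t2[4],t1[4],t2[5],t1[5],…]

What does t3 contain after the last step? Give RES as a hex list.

  t0: a5 dd fa c4 80 d8 dc 9d
  t1: 80 80 24 d8 c5 dc ae 9d
  t2: 9d ae dc c5 d8 24 80 80
  t3: d8 c5 24 dc 80 ae 80 9d

RES = [ 0xd8  0xc5  0x24  0xdc  0x80  0xae  0x80  0x9d ]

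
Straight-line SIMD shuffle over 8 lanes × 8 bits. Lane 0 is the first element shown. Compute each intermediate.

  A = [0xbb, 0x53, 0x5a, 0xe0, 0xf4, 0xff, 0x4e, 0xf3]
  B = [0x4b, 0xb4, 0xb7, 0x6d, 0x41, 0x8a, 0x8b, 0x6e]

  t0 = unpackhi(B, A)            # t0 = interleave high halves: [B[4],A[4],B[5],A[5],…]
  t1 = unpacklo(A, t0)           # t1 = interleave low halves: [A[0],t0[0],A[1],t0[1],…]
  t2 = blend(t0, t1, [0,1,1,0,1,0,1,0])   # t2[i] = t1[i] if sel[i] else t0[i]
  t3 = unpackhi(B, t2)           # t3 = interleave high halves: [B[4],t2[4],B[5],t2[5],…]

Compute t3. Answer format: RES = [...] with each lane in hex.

RES = [ 0x41  0x5a  0x8a  0x4e  0x8b  0xe0  0x6e  0xf3 ]

→ t0 |41|f4|8a|ff|8b|4e|6e|f3|
→ t1 |bb|41|53|f4|5a|8a|e0|ff|
→ t2 |41|41|53|ff|5a|4e|e0|f3|
→ t3 |41|5a|8a|4e|8b|e0|6e|f3|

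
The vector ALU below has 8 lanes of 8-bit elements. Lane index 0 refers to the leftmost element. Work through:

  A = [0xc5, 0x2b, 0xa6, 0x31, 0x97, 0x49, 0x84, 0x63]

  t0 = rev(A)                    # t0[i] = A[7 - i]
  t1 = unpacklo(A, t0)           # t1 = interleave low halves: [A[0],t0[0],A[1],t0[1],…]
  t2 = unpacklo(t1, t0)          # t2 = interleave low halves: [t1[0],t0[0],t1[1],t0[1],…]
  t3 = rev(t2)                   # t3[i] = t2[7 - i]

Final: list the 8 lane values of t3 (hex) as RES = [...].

→ t0 |63|84|49|97|31|a6|2b|c5|
→ t1 |c5|63|2b|84|a6|49|31|97|
→ t2 |c5|63|63|84|2b|49|84|97|
→ t3 |97|84|49|2b|84|63|63|c5|

RES = [0x97, 0x84, 0x49, 0x2b, 0x84, 0x63, 0x63, 0xc5]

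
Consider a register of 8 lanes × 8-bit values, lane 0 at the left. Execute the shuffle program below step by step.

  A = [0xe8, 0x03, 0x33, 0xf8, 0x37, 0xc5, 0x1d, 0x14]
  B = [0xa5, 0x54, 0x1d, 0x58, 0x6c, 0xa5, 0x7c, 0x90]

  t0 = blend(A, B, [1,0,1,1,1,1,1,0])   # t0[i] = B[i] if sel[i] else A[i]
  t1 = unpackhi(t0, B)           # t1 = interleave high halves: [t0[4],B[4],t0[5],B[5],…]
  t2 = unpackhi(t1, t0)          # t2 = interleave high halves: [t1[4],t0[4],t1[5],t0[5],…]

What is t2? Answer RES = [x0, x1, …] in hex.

RES = [0x7c, 0x6c, 0x7c, 0xa5, 0x14, 0x7c, 0x90, 0x14]

t0 = [0xa5, 0x03, 0x1d, 0x58, 0x6c, 0xa5, 0x7c, 0x14]
t1 = [0x6c, 0x6c, 0xa5, 0xa5, 0x7c, 0x7c, 0x14, 0x90]
t2 = [0x7c, 0x6c, 0x7c, 0xa5, 0x14, 0x7c, 0x90, 0x14]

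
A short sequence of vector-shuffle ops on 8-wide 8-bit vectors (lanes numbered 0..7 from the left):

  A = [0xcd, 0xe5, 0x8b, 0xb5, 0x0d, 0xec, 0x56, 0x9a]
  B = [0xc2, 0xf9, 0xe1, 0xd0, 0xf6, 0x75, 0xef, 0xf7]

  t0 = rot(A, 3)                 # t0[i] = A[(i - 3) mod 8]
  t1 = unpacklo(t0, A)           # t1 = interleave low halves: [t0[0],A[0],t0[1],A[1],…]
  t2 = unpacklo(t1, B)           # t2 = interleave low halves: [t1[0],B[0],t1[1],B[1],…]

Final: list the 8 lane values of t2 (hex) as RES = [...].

t0 = [0xec, 0x56, 0x9a, 0xcd, 0xe5, 0x8b, 0xb5, 0x0d]
t1 = [0xec, 0xcd, 0x56, 0xe5, 0x9a, 0x8b, 0xcd, 0xb5]
t2 = [0xec, 0xc2, 0xcd, 0xf9, 0x56, 0xe1, 0xe5, 0xd0]

RES = [ 0xec  0xc2  0xcd  0xf9  0x56  0xe1  0xe5  0xd0 ]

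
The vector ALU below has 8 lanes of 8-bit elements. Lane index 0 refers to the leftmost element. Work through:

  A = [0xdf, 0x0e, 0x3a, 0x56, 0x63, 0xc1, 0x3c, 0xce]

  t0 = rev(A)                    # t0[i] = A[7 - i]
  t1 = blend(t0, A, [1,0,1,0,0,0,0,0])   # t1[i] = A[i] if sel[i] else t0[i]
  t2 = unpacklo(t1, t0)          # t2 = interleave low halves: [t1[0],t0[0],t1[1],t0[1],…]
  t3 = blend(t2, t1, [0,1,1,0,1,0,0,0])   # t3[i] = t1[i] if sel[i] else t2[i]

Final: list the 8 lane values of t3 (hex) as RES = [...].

t0 = [0xce, 0x3c, 0xc1, 0x63, 0x56, 0x3a, 0x0e, 0xdf]
t1 = [0xdf, 0x3c, 0x3a, 0x63, 0x56, 0x3a, 0x0e, 0xdf]
t2 = [0xdf, 0xce, 0x3c, 0x3c, 0x3a, 0xc1, 0x63, 0x63]
t3 = [0xdf, 0x3c, 0x3a, 0x3c, 0x56, 0xc1, 0x63, 0x63]

RES = [0xdf, 0x3c, 0x3a, 0x3c, 0x56, 0xc1, 0x63, 0x63]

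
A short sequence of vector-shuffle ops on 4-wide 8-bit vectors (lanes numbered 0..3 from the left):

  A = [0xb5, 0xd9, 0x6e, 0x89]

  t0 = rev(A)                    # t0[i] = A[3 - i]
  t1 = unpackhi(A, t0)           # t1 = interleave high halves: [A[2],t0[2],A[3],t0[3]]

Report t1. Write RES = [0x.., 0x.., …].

RES = [ 0x6e  0xd9  0x89  0xb5 ]

t0 = [0x89, 0x6e, 0xd9, 0xb5]
t1 = [0x6e, 0xd9, 0x89, 0xb5]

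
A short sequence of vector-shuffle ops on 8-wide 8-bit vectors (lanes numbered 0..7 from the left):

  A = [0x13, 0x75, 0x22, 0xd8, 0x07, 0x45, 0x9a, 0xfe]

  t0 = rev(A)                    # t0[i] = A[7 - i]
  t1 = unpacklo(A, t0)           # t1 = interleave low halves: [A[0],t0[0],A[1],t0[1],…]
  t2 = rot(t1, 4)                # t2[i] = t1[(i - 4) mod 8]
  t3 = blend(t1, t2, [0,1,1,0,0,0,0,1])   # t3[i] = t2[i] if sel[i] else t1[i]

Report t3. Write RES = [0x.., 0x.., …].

→ t0 |fe|9a|45|07|d8|22|75|13|
→ t1 |13|fe|75|9a|22|45|d8|07|
→ t2 |22|45|d8|07|13|fe|75|9a|
→ t3 |13|45|d8|9a|22|45|d8|9a|

RES = [ 0x13  0x45  0xd8  0x9a  0x22  0x45  0xd8  0x9a ]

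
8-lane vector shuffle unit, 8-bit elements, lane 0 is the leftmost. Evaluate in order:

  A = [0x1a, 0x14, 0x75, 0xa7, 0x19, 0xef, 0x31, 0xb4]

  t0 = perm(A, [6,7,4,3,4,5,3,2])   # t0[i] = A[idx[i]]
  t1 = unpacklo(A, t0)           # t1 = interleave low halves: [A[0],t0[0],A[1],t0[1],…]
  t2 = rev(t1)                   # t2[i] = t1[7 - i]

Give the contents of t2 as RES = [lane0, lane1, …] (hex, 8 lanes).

RES = [ 0xa7  0xa7  0x19  0x75  0xb4  0x14  0x31  0x1a ]

  t0: 31 b4 19 a7 19 ef a7 75
  t1: 1a 31 14 b4 75 19 a7 a7
  t2: a7 a7 19 75 b4 14 31 1a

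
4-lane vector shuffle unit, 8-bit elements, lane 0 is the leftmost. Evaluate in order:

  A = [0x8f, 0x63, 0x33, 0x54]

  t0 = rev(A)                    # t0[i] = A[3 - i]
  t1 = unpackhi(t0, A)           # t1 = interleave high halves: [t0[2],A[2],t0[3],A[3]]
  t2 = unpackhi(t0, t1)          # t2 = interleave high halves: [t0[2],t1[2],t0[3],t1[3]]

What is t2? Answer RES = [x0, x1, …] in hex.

RES = [ 0x63  0x8f  0x8f  0x54 ]

→ t0 |54|33|63|8f|
→ t1 |63|33|8f|54|
→ t2 |63|8f|8f|54|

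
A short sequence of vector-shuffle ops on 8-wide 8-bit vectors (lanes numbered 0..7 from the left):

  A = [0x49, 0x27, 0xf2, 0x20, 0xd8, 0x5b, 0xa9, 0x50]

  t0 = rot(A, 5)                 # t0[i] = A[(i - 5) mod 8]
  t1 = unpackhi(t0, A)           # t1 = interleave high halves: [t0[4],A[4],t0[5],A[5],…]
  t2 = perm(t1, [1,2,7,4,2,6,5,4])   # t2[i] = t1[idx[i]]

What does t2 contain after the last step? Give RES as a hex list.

RES = [0xd8, 0x49, 0x50, 0x27, 0x49, 0xf2, 0xa9, 0x27]

t0 = [0x20, 0xd8, 0x5b, 0xa9, 0x50, 0x49, 0x27, 0xf2]
t1 = [0x50, 0xd8, 0x49, 0x5b, 0x27, 0xa9, 0xf2, 0x50]
t2 = [0xd8, 0x49, 0x50, 0x27, 0x49, 0xf2, 0xa9, 0x27]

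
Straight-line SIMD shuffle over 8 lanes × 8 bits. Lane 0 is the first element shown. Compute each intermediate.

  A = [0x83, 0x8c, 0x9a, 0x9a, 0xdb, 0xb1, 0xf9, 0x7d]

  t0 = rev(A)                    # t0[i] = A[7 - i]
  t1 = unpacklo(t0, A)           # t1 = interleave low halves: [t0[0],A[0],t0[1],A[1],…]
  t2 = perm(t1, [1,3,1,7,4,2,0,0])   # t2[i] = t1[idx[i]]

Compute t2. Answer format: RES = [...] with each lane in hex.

t0 = [0x7d, 0xf9, 0xb1, 0xdb, 0x9a, 0x9a, 0x8c, 0x83]
t1 = [0x7d, 0x83, 0xf9, 0x8c, 0xb1, 0x9a, 0xdb, 0x9a]
t2 = [0x83, 0x8c, 0x83, 0x9a, 0xb1, 0xf9, 0x7d, 0x7d]

RES = [0x83, 0x8c, 0x83, 0x9a, 0xb1, 0xf9, 0x7d, 0x7d]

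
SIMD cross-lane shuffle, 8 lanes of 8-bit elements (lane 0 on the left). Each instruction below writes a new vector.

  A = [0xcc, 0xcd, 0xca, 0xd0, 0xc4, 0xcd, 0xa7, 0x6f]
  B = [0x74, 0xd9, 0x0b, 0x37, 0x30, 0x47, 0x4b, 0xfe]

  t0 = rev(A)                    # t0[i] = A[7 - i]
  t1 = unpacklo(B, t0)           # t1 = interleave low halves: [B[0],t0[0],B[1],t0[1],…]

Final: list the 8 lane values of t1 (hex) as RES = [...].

t0 = [0x6f, 0xa7, 0xcd, 0xc4, 0xd0, 0xca, 0xcd, 0xcc]
t1 = [0x74, 0x6f, 0xd9, 0xa7, 0x0b, 0xcd, 0x37, 0xc4]

RES = [0x74, 0x6f, 0xd9, 0xa7, 0x0b, 0xcd, 0x37, 0xc4]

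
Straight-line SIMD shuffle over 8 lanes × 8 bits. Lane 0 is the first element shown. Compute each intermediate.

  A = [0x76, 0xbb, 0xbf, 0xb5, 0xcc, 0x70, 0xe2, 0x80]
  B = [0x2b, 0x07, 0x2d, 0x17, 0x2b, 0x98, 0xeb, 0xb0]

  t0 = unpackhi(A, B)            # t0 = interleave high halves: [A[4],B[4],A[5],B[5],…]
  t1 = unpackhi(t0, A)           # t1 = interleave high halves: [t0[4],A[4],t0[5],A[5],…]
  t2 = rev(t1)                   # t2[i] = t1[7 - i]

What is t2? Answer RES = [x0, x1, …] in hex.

RES = [ 0x80  0xb0  0xe2  0x80  0x70  0xeb  0xcc  0xe2 ]

  t0: cc 2b 70 98 e2 eb 80 b0
  t1: e2 cc eb 70 80 e2 b0 80
  t2: 80 b0 e2 80 70 eb cc e2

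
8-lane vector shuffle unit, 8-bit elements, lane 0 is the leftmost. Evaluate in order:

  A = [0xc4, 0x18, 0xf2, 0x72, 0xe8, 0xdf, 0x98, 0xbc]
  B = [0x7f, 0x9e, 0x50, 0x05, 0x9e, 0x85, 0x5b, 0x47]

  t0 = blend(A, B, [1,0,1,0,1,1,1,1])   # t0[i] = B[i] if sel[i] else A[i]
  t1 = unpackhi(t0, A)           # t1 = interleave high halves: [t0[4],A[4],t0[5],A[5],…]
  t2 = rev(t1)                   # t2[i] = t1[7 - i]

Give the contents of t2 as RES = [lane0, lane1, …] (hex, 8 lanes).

t0 = [0x7f, 0x18, 0x50, 0x72, 0x9e, 0x85, 0x5b, 0x47]
t1 = [0x9e, 0xe8, 0x85, 0xdf, 0x5b, 0x98, 0x47, 0xbc]
t2 = [0xbc, 0x47, 0x98, 0x5b, 0xdf, 0x85, 0xe8, 0x9e]

RES = [ 0xbc  0x47  0x98  0x5b  0xdf  0x85  0xe8  0x9e ]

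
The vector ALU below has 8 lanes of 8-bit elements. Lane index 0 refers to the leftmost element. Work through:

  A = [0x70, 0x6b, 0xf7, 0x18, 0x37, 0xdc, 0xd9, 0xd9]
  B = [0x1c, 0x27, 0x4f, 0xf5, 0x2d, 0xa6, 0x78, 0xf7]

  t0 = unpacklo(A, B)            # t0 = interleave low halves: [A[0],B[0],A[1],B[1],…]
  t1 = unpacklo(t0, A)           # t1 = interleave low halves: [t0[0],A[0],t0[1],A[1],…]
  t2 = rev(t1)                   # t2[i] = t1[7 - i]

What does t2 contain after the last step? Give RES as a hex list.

RES = [ 0x18  0x27  0xf7  0x6b  0x6b  0x1c  0x70  0x70 ]

t0 = [0x70, 0x1c, 0x6b, 0x27, 0xf7, 0x4f, 0x18, 0xf5]
t1 = [0x70, 0x70, 0x1c, 0x6b, 0x6b, 0xf7, 0x27, 0x18]
t2 = [0x18, 0x27, 0xf7, 0x6b, 0x6b, 0x1c, 0x70, 0x70]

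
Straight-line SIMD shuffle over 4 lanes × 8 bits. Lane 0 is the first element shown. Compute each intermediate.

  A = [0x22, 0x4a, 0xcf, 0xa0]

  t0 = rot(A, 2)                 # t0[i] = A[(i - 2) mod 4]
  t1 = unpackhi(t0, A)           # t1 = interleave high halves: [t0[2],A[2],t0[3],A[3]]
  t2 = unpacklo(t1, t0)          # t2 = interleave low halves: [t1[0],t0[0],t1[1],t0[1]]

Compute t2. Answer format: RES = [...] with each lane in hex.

RES = [ 0x22  0xcf  0xcf  0xa0 ]

→ t0 |cf|a0|22|4a|
→ t1 |22|cf|4a|a0|
→ t2 |22|cf|cf|a0|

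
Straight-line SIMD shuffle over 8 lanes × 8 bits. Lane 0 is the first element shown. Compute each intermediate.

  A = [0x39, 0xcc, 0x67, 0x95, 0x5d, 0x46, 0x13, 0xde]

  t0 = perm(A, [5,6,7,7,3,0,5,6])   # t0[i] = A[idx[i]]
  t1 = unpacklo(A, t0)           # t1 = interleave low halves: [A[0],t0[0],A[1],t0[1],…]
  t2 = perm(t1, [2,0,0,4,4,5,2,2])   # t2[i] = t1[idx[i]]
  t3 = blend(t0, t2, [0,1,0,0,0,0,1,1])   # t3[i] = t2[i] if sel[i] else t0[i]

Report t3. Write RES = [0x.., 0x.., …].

t0 = [0x46, 0x13, 0xde, 0xde, 0x95, 0x39, 0x46, 0x13]
t1 = [0x39, 0x46, 0xcc, 0x13, 0x67, 0xde, 0x95, 0xde]
t2 = [0xcc, 0x39, 0x39, 0x67, 0x67, 0xde, 0xcc, 0xcc]
t3 = [0x46, 0x39, 0xde, 0xde, 0x95, 0x39, 0xcc, 0xcc]

RES = [0x46, 0x39, 0xde, 0xde, 0x95, 0x39, 0xcc, 0xcc]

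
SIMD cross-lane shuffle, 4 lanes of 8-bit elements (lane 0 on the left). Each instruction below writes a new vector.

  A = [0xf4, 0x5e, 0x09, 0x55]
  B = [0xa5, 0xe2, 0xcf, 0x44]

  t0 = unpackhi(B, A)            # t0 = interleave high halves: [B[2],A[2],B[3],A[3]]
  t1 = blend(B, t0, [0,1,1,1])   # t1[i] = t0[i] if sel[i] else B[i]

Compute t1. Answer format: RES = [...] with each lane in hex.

RES = [0xa5, 0x09, 0x44, 0x55]

→ t0 |cf|09|44|55|
→ t1 |a5|09|44|55|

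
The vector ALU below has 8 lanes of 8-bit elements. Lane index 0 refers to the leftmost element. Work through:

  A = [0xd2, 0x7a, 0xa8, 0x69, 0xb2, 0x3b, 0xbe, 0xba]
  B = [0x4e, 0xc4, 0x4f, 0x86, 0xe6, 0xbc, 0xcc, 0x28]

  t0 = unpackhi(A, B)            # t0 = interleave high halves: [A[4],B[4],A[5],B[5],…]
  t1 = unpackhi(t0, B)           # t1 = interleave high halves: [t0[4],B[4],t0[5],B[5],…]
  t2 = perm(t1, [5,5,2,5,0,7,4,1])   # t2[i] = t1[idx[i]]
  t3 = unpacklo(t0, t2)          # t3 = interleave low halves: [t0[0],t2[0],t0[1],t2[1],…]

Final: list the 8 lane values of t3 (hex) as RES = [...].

RES = [0xb2, 0xcc, 0xe6, 0xcc, 0x3b, 0xcc, 0xbc, 0xcc]

  t0: b2 e6 3b bc be cc ba 28
  t1: be e6 cc bc ba cc 28 28
  t2: cc cc cc cc be 28 ba e6
  t3: b2 cc e6 cc 3b cc bc cc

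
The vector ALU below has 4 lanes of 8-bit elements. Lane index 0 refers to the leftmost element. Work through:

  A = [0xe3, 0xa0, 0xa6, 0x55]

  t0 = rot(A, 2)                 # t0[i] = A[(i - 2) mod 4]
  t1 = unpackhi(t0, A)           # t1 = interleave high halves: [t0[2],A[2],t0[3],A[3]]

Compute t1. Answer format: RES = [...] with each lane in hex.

RES = [0xe3, 0xa6, 0xa0, 0x55]

  t0: a6 55 e3 a0
  t1: e3 a6 a0 55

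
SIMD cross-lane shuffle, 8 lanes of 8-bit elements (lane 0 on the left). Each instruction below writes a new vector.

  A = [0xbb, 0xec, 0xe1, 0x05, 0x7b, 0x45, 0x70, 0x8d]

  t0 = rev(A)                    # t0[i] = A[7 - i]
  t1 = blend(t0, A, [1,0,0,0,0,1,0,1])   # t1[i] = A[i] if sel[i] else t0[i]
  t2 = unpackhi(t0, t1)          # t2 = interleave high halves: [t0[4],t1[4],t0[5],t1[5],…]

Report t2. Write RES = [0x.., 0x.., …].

RES = [0x05, 0x05, 0xe1, 0x45, 0xec, 0xec, 0xbb, 0x8d]

t0 = [0x8d, 0x70, 0x45, 0x7b, 0x05, 0xe1, 0xec, 0xbb]
t1 = [0xbb, 0x70, 0x45, 0x7b, 0x05, 0x45, 0xec, 0x8d]
t2 = [0x05, 0x05, 0xe1, 0x45, 0xec, 0xec, 0xbb, 0x8d]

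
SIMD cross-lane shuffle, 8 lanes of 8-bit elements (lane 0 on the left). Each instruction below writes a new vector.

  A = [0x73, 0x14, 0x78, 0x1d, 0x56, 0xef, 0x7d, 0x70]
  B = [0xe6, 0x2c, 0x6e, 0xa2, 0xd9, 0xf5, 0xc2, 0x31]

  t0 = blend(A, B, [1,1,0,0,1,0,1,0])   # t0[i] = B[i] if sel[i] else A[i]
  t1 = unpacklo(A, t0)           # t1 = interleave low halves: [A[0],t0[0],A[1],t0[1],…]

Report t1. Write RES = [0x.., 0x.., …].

  t0: e6 2c 78 1d d9 ef c2 70
  t1: 73 e6 14 2c 78 78 1d 1d

RES = [0x73, 0xe6, 0x14, 0x2c, 0x78, 0x78, 0x1d, 0x1d]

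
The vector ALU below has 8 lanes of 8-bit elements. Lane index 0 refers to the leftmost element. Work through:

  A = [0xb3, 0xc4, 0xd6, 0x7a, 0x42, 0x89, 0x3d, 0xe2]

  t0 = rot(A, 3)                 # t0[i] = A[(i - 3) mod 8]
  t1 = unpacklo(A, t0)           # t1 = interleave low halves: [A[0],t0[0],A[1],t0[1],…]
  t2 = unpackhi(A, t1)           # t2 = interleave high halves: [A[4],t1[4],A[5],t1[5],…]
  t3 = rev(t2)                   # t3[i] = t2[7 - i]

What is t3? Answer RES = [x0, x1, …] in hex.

  t0: 89 3d e2 b3 c4 d6 7a 42
  t1: b3 89 c4 3d d6 e2 7a b3
  t2: 42 d6 89 e2 3d 7a e2 b3
  t3: b3 e2 7a 3d e2 89 d6 42

RES = [0xb3, 0xe2, 0x7a, 0x3d, 0xe2, 0x89, 0xd6, 0x42]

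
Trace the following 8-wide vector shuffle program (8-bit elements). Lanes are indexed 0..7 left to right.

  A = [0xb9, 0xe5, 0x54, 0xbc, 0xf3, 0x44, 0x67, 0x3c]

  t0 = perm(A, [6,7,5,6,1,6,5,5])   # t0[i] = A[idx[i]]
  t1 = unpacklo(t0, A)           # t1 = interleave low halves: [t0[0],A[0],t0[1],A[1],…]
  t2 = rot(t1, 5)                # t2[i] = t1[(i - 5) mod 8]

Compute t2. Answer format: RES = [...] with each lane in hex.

RES = [0xe5, 0x44, 0x54, 0x67, 0xbc, 0x67, 0xb9, 0x3c]

→ t0 |67|3c|44|67|e5|67|44|44|
→ t1 |67|b9|3c|e5|44|54|67|bc|
→ t2 |e5|44|54|67|bc|67|b9|3c|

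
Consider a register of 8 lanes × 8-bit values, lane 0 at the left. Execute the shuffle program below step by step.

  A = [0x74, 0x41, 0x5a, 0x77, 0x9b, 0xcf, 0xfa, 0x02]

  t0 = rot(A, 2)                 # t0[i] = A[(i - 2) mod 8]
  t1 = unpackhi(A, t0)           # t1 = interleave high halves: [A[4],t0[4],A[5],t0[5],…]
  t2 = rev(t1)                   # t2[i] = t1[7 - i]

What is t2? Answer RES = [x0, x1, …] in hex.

RES = [0xcf, 0x02, 0x9b, 0xfa, 0x77, 0xcf, 0x5a, 0x9b]

  t0: fa 02 74 41 5a 77 9b cf
  t1: 9b 5a cf 77 fa 9b 02 cf
  t2: cf 02 9b fa 77 cf 5a 9b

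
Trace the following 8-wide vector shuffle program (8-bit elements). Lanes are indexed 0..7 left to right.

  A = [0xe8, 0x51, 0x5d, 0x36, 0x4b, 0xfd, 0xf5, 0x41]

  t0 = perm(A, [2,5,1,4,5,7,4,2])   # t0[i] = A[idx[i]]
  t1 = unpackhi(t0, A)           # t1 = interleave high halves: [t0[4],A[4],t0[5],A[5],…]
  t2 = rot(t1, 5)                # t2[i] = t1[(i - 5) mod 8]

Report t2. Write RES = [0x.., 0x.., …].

RES = [ 0xfd  0x4b  0xf5  0x5d  0x41  0xfd  0x4b  0x41 ]

→ t0 |5d|fd|51|4b|fd|41|4b|5d|
→ t1 |fd|4b|41|fd|4b|f5|5d|41|
→ t2 |fd|4b|f5|5d|41|fd|4b|41|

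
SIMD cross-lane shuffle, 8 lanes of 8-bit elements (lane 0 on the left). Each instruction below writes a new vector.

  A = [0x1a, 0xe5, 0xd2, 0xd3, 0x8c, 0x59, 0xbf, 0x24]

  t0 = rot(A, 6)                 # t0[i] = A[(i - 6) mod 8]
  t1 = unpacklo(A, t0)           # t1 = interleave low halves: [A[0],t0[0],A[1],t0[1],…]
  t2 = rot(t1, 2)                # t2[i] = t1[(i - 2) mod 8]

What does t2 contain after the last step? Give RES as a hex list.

RES = [ 0xd3  0x59  0x1a  0xd2  0xe5  0xd3  0xd2  0x8c ]

  t0: d2 d3 8c 59 bf 24 1a e5
  t1: 1a d2 e5 d3 d2 8c d3 59
  t2: d3 59 1a d2 e5 d3 d2 8c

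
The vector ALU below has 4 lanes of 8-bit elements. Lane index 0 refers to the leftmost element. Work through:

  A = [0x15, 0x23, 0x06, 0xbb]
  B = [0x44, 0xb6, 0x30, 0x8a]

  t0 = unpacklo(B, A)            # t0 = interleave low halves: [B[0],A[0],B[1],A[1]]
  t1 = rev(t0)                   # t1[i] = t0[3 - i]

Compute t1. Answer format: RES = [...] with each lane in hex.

RES = [ 0x23  0xb6  0x15  0x44 ]

t0 = [0x44, 0x15, 0xb6, 0x23]
t1 = [0x23, 0xb6, 0x15, 0x44]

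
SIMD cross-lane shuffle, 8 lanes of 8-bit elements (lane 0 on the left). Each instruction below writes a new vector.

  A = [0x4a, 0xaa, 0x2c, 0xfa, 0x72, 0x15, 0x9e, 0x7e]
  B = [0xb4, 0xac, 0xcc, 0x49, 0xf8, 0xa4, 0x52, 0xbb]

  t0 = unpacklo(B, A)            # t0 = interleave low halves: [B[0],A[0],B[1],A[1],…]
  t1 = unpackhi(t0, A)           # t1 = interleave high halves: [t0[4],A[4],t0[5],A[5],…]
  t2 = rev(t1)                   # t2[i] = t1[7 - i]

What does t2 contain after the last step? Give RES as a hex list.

RES = [0x7e, 0xfa, 0x9e, 0x49, 0x15, 0x2c, 0x72, 0xcc]

→ t0 |b4|4a|ac|aa|cc|2c|49|fa|
→ t1 |cc|72|2c|15|49|9e|fa|7e|
→ t2 |7e|fa|9e|49|15|2c|72|cc|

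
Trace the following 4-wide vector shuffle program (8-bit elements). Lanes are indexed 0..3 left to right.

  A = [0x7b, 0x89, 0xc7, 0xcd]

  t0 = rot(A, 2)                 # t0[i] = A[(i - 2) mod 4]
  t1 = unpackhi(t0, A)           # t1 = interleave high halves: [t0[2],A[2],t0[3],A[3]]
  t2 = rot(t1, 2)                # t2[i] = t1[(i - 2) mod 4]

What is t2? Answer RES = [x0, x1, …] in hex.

RES = [0x89, 0xcd, 0x7b, 0xc7]

→ t0 |c7|cd|7b|89|
→ t1 |7b|c7|89|cd|
→ t2 |89|cd|7b|c7|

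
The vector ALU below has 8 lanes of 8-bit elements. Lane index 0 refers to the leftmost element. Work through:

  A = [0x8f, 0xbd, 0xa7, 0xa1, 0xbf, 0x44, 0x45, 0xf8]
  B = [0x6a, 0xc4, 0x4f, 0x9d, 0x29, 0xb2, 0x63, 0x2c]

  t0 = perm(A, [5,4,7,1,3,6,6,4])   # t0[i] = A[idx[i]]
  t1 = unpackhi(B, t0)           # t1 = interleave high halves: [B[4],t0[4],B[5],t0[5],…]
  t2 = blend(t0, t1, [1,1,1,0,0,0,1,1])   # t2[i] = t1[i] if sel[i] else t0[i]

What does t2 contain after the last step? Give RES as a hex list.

RES = [0x29, 0xa1, 0xb2, 0xbd, 0xa1, 0x45, 0x2c, 0xbf]

  t0: 44 bf f8 bd a1 45 45 bf
  t1: 29 a1 b2 45 63 45 2c bf
  t2: 29 a1 b2 bd a1 45 2c bf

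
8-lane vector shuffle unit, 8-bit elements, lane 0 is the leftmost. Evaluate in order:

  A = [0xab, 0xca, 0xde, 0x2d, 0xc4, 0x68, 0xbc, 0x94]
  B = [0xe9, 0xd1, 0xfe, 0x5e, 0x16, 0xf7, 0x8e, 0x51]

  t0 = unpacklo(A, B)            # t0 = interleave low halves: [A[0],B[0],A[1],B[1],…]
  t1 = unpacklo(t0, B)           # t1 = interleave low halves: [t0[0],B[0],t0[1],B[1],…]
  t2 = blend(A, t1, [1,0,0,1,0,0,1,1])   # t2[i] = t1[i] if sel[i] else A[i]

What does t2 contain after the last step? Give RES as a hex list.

RES = [0xab, 0xca, 0xde, 0xd1, 0xc4, 0x68, 0xd1, 0x5e]

→ t0 |ab|e9|ca|d1|de|fe|2d|5e|
→ t1 |ab|e9|e9|d1|ca|fe|d1|5e|
→ t2 |ab|ca|de|d1|c4|68|d1|5e|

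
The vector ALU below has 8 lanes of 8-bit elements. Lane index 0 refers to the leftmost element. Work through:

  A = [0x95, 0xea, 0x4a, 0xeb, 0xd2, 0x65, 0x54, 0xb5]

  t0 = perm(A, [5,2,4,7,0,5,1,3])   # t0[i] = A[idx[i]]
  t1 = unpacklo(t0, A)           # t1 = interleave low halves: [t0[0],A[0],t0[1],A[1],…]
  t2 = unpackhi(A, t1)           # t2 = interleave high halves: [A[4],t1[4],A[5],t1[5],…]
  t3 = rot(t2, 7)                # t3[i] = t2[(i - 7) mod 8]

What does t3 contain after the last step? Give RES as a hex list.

  t0: 65 4a d2 b5 95 65 ea eb
  t1: 65 95 4a ea d2 4a b5 eb
  t2: d2 d2 65 4a 54 b5 b5 eb
  t3: d2 65 4a 54 b5 b5 eb d2

RES = [0xd2, 0x65, 0x4a, 0x54, 0xb5, 0xb5, 0xeb, 0xd2]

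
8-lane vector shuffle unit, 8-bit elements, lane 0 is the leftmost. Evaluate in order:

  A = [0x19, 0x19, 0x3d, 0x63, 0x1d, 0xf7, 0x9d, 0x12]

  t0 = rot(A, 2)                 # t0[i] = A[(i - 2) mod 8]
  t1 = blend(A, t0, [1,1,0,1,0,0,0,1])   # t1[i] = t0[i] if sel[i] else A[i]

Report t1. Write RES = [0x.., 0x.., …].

  t0: 9d 12 19 19 3d 63 1d f7
  t1: 9d 12 3d 19 1d f7 9d f7

RES = [ 0x9d  0x12  0x3d  0x19  0x1d  0xf7  0x9d  0xf7 ]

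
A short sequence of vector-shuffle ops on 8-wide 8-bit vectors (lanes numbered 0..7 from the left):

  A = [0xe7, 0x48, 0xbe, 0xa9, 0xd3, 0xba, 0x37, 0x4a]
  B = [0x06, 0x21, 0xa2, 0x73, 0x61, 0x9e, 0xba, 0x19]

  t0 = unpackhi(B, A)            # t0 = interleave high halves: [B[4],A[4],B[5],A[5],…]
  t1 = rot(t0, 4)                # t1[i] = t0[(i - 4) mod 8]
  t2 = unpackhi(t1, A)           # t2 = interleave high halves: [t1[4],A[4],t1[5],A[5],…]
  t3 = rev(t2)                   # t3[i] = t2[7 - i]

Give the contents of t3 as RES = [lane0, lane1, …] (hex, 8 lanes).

→ t0 |61|d3|9e|ba|ba|37|19|4a|
→ t1 |ba|37|19|4a|61|d3|9e|ba|
→ t2 |61|d3|d3|ba|9e|37|ba|4a|
→ t3 |4a|ba|37|9e|ba|d3|d3|61|

RES = [ 0x4a  0xba  0x37  0x9e  0xba  0xd3  0xd3  0x61 ]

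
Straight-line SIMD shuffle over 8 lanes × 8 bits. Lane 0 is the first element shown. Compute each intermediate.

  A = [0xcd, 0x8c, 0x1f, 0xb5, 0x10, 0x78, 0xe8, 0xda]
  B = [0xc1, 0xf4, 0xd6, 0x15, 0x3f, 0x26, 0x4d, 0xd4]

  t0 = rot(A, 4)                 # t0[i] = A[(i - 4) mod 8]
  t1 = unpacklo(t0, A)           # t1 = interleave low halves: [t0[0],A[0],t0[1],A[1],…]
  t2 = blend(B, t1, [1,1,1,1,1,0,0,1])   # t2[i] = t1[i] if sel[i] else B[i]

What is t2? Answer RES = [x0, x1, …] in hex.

→ t0 |10|78|e8|da|cd|8c|1f|b5|
→ t1 |10|cd|78|8c|e8|1f|da|b5|
→ t2 |10|cd|78|8c|e8|26|4d|b5|

RES = [ 0x10  0xcd  0x78  0x8c  0xe8  0x26  0x4d  0xb5 ]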